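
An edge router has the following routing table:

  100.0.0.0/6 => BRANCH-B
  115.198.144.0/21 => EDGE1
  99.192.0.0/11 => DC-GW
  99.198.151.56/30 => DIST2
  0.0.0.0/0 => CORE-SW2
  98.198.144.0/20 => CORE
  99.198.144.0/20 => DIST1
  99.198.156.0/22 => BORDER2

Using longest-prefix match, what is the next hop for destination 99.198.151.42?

Routes whose prefix contains 99.198.151.42:
  0.0.0.0/0 (default, matches everything) -> CORE-SW2
  99.192.0.0/11 (99.192.0.0 - 99.223.255.255) -> DC-GW
  99.198.144.0/20 (99.198.144.0 - 99.198.159.255) -> DIST1
More-specific entries that do NOT match:
  99.198.151.56/30 (99.198.151.56 - 99.198.151.59) does not contain 99.198.151.42
  99.198.156.0/22 (99.198.156.0 - 99.198.159.255) does not contain 99.198.151.42
  115.198.144.0/21 (115.198.144.0 - 115.198.151.255) does not contain 99.198.151.42
Longest matching prefix is /20 -> next hop DIST1.

DIST1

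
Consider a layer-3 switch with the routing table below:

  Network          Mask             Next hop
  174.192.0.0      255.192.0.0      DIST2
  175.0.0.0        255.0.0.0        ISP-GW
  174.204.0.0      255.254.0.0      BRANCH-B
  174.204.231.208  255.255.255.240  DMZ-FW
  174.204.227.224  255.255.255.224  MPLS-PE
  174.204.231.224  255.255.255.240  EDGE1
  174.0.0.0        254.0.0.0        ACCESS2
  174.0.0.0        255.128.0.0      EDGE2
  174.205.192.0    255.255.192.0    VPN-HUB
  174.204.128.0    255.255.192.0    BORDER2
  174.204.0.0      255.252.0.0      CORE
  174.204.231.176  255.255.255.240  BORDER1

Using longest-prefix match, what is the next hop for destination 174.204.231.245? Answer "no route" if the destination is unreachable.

BRANCH-B

Routes whose prefix contains 174.204.231.245:
  174.0.0.0/7 (174.0.0.0 - 175.255.255.255) -> ACCESS2
  174.192.0.0/10 (174.192.0.0 - 174.255.255.255) -> DIST2
  174.204.0.0/14 (174.204.0.0 - 174.207.255.255) -> CORE
  174.204.0.0/15 (174.204.0.0 - 174.205.255.255) -> BRANCH-B
More-specific entries that do NOT match:
  174.204.231.208/28 (174.204.231.208 - 174.204.231.223) does not contain 174.204.231.245
  174.204.231.224/28 (174.204.231.224 - 174.204.231.239) does not contain 174.204.231.245
  174.204.231.176/28 (174.204.231.176 - 174.204.231.191) does not contain 174.204.231.245
  174.204.227.224/27 (174.204.227.224 - 174.204.227.255) does not contain 174.204.231.245
  174.205.192.0/18 (174.205.192.0 - 174.205.255.255) does not contain 174.204.231.245
  174.204.128.0/18 (174.204.128.0 - 174.204.191.255) does not contain 174.204.231.245
Longest matching prefix is /15 -> next hop BRANCH-B.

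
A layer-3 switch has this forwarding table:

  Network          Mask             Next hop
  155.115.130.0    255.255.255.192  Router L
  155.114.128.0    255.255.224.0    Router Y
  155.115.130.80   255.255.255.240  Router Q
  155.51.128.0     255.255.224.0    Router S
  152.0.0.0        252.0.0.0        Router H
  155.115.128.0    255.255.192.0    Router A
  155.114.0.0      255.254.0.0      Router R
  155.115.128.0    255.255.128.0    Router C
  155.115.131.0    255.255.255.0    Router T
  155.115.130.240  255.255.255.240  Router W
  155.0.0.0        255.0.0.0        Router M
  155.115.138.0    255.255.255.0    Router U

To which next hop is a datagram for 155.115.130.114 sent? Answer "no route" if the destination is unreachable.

Routes whose prefix contains 155.115.130.114:
  152.0.0.0/6 (152.0.0.0 - 155.255.255.255) -> Router H
  155.0.0.0/8 (155.0.0.0 - 155.255.255.255) -> Router M
  155.114.0.0/15 (155.114.0.0 - 155.115.255.255) -> Router R
  155.115.128.0/17 (155.115.128.0 - 155.115.255.255) -> Router C
  155.115.128.0/18 (155.115.128.0 - 155.115.191.255) -> Router A
More-specific entries that do NOT match:
  155.115.130.80/28 (155.115.130.80 - 155.115.130.95) does not contain 155.115.130.114
  155.115.130.240/28 (155.115.130.240 - 155.115.130.255) does not contain 155.115.130.114
  155.115.130.0/26 (155.115.130.0 - 155.115.130.63) does not contain 155.115.130.114
  155.115.131.0/24 (155.115.131.0 - 155.115.131.255) does not contain 155.115.130.114
  155.115.138.0/24 (155.115.138.0 - 155.115.138.255) does not contain 155.115.130.114
  155.114.128.0/19 (155.114.128.0 - 155.114.159.255) does not contain 155.115.130.114
  155.51.128.0/19 (155.51.128.0 - 155.51.159.255) does not contain 155.115.130.114
Longest matching prefix is /18 -> next hop Router A.

Router A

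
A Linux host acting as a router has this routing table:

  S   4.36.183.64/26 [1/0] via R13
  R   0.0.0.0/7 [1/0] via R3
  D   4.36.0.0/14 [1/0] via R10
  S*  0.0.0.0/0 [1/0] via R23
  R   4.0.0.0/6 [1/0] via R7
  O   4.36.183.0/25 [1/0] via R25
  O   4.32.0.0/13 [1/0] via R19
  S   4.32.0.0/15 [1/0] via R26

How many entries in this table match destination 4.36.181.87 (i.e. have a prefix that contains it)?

Prefixes containing 4.36.181.87:
  0.0.0.0/0 (default, matches everything)
  4.0.0.0/6 (4.0.0.0 - 7.255.255.255)
  4.32.0.0/13 (4.32.0.0 - 4.39.255.255)
  4.36.0.0/14 (4.36.0.0 - 4.39.255.255)
Total matching entries: 4.

4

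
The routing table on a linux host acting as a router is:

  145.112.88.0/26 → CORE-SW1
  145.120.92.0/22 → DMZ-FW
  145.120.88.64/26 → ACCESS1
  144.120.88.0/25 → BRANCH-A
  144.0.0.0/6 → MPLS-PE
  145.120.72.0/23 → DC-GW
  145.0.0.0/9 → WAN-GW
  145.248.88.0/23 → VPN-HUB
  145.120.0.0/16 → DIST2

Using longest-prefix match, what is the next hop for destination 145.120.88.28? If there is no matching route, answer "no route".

DIST2

Routes whose prefix contains 145.120.88.28:
  144.0.0.0/6 (144.0.0.0 - 147.255.255.255) -> MPLS-PE
  145.0.0.0/9 (145.0.0.0 - 145.127.255.255) -> WAN-GW
  145.120.0.0/16 (145.120.0.0 - 145.120.255.255) -> DIST2
More-specific entries that do NOT match:
  145.112.88.0/26 (145.112.88.0 - 145.112.88.63) does not contain 145.120.88.28
  145.120.88.64/26 (145.120.88.64 - 145.120.88.127) does not contain 145.120.88.28
  144.120.88.0/25 (144.120.88.0 - 144.120.88.127) does not contain 145.120.88.28
  145.120.72.0/23 (145.120.72.0 - 145.120.73.255) does not contain 145.120.88.28
  145.248.88.0/23 (145.248.88.0 - 145.248.89.255) does not contain 145.120.88.28
  145.120.92.0/22 (145.120.92.0 - 145.120.95.255) does not contain 145.120.88.28
Longest matching prefix is /16 -> next hop DIST2.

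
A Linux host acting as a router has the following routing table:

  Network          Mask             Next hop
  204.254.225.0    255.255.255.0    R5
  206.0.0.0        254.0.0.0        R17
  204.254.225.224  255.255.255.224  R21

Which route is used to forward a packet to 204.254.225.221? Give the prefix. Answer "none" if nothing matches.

Entries matching 204.254.225.221:
  204.254.225.0/24 (204.254.225.0 - 204.254.225.255)
Most specific is 204.254.225.0/24.

204.254.225.0/24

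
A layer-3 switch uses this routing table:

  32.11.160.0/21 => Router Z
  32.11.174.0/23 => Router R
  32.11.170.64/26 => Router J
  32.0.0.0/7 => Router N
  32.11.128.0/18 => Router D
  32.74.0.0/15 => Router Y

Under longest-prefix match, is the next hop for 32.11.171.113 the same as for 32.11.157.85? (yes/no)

32.11.171.113: longest match 32.11.128.0/18 -> Router D
32.11.157.85: longest match 32.11.128.0/18 -> Router D

yes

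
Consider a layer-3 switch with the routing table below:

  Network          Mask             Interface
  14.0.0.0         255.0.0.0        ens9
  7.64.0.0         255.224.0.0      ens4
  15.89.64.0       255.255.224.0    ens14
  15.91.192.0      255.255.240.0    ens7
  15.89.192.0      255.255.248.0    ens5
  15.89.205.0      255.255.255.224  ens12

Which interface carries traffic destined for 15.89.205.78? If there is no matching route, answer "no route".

no route

No entry's prefix contains 15.89.205.78; there is no default route.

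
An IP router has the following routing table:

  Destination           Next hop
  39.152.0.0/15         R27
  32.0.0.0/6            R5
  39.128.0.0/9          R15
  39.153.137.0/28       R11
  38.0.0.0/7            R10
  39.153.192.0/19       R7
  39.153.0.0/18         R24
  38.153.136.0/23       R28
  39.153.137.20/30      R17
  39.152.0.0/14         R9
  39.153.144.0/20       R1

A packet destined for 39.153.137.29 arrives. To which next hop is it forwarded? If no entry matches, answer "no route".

Routes whose prefix contains 39.153.137.29:
  38.0.0.0/7 (38.0.0.0 - 39.255.255.255) -> R10
  39.128.0.0/9 (39.128.0.0 - 39.255.255.255) -> R15
  39.152.0.0/14 (39.152.0.0 - 39.155.255.255) -> R9
  39.152.0.0/15 (39.152.0.0 - 39.153.255.255) -> R27
More-specific entries that do NOT match:
  39.153.137.20/30 (39.153.137.20 - 39.153.137.23) does not contain 39.153.137.29
  39.153.137.0/28 (39.153.137.0 - 39.153.137.15) does not contain 39.153.137.29
  38.153.136.0/23 (38.153.136.0 - 38.153.137.255) does not contain 39.153.137.29
  39.153.144.0/20 (39.153.144.0 - 39.153.159.255) does not contain 39.153.137.29
  39.153.192.0/19 (39.153.192.0 - 39.153.223.255) does not contain 39.153.137.29
  39.153.0.0/18 (39.153.0.0 - 39.153.63.255) does not contain 39.153.137.29
Longest matching prefix is /15 -> next hop R27.

R27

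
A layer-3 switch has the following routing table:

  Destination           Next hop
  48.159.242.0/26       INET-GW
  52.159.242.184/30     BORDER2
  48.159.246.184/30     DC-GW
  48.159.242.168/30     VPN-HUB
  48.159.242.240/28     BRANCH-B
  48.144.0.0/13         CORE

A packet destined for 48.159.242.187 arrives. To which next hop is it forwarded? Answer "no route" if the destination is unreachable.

No entry's prefix contains 48.159.242.187; there is no default route.

no route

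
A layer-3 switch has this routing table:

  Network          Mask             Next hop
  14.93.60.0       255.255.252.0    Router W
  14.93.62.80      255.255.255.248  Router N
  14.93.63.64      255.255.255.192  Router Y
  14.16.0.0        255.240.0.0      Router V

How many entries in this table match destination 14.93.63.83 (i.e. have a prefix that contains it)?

2

Prefixes containing 14.93.63.83:
  14.93.60.0/22 (14.93.60.0 - 14.93.63.255)
  14.93.63.64/26 (14.93.63.64 - 14.93.63.127)
Total matching entries: 2.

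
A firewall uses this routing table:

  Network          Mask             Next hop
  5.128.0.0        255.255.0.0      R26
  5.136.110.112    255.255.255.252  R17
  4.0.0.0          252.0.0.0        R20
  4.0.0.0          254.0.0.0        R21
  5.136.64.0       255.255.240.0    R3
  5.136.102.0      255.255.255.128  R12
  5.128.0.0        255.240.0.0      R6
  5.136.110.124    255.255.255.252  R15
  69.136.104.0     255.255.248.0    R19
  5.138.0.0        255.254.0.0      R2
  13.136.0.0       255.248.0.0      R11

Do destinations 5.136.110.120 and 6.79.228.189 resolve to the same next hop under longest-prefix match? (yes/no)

no

5.136.110.120: longest match 5.128.0.0/12 -> R6
6.79.228.189: longest match 4.0.0.0/6 -> R20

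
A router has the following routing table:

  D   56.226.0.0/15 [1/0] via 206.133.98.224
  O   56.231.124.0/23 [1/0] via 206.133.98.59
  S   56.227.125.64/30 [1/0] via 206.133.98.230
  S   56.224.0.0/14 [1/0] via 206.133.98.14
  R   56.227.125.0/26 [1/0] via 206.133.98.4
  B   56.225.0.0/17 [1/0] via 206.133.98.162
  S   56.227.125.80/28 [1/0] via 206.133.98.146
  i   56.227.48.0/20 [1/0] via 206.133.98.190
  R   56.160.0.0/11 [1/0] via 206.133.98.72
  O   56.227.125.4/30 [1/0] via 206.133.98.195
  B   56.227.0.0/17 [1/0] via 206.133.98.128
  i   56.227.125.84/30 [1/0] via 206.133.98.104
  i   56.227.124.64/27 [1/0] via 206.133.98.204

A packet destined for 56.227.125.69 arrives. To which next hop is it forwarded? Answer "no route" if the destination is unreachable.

Routes whose prefix contains 56.227.125.69:
  56.224.0.0/14 (56.224.0.0 - 56.227.255.255) -> 206.133.98.14
  56.226.0.0/15 (56.226.0.0 - 56.227.255.255) -> 206.133.98.224
  56.227.0.0/17 (56.227.0.0 - 56.227.127.255) -> 206.133.98.128
More-specific entries that do NOT match:
  56.227.125.64/30 (56.227.125.64 - 56.227.125.67) does not contain 56.227.125.69
  56.227.125.4/30 (56.227.125.4 - 56.227.125.7) does not contain 56.227.125.69
  56.227.125.84/30 (56.227.125.84 - 56.227.125.87) does not contain 56.227.125.69
  56.227.125.80/28 (56.227.125.80 - 56.227.125.95) does not contain 56.227.125.69
  56.227.124.64/27 (56.227.124.64 - 56.227.124.95) does not contain 56.227.125.69
  56.227.125.0/26 (56.227.125.0 - 56.227.125.63) does not contain 56.227.125.69
  56.231.124.0/23 (56.231.124.0 - 56.231.125.255) does not contain 56.227.125.69
  56.227.48.0/20 (56.227.48.0 - 56.227.63.255) does not contain 56.227.125.69
Longest matching prefix is /17 -> next hop 206.133.98.128.

206.133.98.128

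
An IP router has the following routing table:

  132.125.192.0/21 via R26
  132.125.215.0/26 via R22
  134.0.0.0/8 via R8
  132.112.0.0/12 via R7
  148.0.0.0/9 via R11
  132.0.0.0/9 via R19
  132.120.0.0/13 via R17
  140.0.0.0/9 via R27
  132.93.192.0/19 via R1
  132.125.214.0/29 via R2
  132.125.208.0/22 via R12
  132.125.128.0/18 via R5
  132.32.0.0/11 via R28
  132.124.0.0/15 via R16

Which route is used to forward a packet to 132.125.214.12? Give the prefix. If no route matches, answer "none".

132.124.0.0/15

Entries matching 132.125.214.12:
  132.0.0.0/9 (132.0.0.0 - 132.127.255.255)
  132.112.0.0/12 (132.112.0.0 - 132.127.255.255)
  132.120.0.0/13 (132.120.0.0 - 132.127.255.255)
  132.124.0.0/15 (132.124.0.0 - 132.125.255.255)
Most specific is 132.124.0.0/15.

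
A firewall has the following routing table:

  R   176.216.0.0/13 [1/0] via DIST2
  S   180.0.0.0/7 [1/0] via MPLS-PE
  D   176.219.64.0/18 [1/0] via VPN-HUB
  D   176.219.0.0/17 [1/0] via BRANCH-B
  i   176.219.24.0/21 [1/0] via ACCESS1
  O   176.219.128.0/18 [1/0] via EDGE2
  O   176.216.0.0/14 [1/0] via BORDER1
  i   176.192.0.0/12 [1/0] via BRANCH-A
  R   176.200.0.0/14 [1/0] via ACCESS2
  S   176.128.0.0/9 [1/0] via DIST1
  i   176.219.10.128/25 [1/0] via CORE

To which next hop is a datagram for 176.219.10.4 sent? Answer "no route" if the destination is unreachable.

Routes whose prefix contains 176.219.10.4:
  176.128.0.0/9 (176.128.0.0 - 176.255.255.255) -> DIST1
  176.216.0.0/13 (176.216.0.0 - 176.223.255.255) -> DIST2
  176.216.0.0/14 (176.216.0.0 - 176.219.255.255) -> BORDER1
  176.219.0.0/17 (176.219.0.0 - 176.219.127.255) -> BRANCH-B
More-specific entries that do NOT match:
  176.219.10.128/25 (176.219.10.128 - 176.219.10.255) does not contain 176.219.10.4
  176.219.24.0/21 (176.219.24.0 - 176.219.31.255) does not contain 176.219.10.4
  176.219.64.0/18 (176.219.64.0 - 176.219.127.255) does not contain 176.219.10.4
  176.219.128.0/18 (176.219.128.0 - 176.219.191.255) does not contain 176.219.10.4
Longest matching prefix is /17 -> next hop BRANCH-B.

BRANCH-B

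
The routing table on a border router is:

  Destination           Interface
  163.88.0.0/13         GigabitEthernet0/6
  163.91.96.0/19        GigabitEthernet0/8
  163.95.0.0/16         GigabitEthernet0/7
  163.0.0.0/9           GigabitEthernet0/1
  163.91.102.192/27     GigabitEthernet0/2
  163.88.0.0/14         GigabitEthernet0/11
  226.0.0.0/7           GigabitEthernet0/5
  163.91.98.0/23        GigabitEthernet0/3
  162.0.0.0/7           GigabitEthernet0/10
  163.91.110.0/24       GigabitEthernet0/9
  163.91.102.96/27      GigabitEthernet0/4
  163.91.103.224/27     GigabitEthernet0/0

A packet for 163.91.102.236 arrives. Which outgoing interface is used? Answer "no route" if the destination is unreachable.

Routes whose prefix contains 163.91.102.236:
  162.0.0.0/7 (162.0.0.0 - 163.255.255.255) -> GigabitEthernet0/10
  163.0.0.0/9 (163.0.0.0 - 163.127.255.255) -> GigabitEthernet0/1
  163.88.0.0/13 (163.88.0.0 - 163.95.255.255) -> GigabitEthernet0/6
  163.88.0.0/14 (163.88.0.0 - 163.91.255.255) -> GigabitEthernet0/11
  163.91.96.0/19 (163.91.96.0 - 163.91.127.255) -> GigabitEthernet0/8
More-specific entries that do NOT match:
  163.91.102.192/27 (163.91.102.192 - 163.91.102.223) does not contain 163.91.102.236
  163.91.102.96/27 (163.91.102.96 - 163.91.102.127) does not contain 163.91.102.236
  163.91.103.224/27 (163.91.103.224 - 163.91.103.255) does not contain 163.91.102.236
  163.91.110.0/24 (163.91.110.0 - 163.91.110.255) does not contain 163.91.102.236
  163.91.98.0/23 (163.91.98.0 - 163.91.99.255) does not contain 163.91.102.236
Longest matching prefix is /19 -> interface GigabitEthernet0/8.

GigabitEthernet0/8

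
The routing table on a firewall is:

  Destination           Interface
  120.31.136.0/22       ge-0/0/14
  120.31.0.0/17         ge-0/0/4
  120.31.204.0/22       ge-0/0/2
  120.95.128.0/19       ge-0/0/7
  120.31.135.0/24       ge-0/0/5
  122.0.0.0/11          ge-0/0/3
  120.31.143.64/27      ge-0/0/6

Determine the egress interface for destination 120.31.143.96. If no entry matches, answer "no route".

No entry's prefix contains 120.31.143.96; there is no default route.

no route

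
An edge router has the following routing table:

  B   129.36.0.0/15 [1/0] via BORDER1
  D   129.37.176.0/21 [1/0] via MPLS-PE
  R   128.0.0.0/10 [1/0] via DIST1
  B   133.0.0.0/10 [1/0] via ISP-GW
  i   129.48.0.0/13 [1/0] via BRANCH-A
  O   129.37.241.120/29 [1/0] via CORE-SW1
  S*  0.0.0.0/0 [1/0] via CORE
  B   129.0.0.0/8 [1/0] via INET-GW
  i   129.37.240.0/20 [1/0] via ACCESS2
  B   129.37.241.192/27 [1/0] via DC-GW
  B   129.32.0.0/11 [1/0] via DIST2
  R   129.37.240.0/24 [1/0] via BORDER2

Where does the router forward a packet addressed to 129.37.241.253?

ACCESS2

Routes whose prefix contains 129.37.241.253:
  0.0.0.0/0 (default, matches everything) -> CORE
  129.0.0.0/8 (129.0.0.0 - 129.255.255.255) -> INET-GW
  129.32.0.0/11 (129.32.0.0 - 129.63.255.255) -> DIST2
  129.36.0.0/15 (129.36.0.0 - 129.37.255.255) -> BORDER1
  129.37.240.0/20 (129.37.240.0 - 129.37.255.255) -> ACCESS2
More-specific entries that do NOT match:
  129.37.241.120/29 (129.37.241.120 - 129.37.241.127) does not contain 129.37.241.253
  129.37.241.192/27 (129.37.241.192 - 129.37.241.223) does not contain 129.37.241.253
  129.37.240.0/24 (129.37.240.0 - 129.37.240.255) does not contain 129.37.241.253
  129.37.176.0/21 (129.37.176.0 - 129.37.183.255) does not contain 129.37.241.253
Longest matching prefix is /20 -> next hop ACCESS2.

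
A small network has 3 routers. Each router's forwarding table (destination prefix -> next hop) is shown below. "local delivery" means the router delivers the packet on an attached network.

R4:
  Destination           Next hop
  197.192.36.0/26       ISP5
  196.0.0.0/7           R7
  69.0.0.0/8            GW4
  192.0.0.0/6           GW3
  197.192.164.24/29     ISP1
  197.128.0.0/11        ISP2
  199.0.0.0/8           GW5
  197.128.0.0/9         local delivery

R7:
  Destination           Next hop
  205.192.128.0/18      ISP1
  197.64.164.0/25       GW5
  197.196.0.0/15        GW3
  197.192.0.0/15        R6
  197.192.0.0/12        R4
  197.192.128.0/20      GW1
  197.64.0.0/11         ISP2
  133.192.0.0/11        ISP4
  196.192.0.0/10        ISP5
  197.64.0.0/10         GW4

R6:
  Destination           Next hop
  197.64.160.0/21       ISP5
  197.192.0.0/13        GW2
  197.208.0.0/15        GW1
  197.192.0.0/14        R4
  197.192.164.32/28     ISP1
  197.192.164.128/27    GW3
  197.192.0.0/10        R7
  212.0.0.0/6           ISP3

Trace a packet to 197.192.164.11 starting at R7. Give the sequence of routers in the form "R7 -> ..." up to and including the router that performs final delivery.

At R7: longest match for 197.192.164.11 is 197.192.0.0/15 -> R6
At R6: longest match for 197.192.164.11 is 197.192.0.0/14 -> R4
At R4: longest match for 197.192.164.11 is 197.128.0.0/9 -> local delivery

R7 -> R6 -> R4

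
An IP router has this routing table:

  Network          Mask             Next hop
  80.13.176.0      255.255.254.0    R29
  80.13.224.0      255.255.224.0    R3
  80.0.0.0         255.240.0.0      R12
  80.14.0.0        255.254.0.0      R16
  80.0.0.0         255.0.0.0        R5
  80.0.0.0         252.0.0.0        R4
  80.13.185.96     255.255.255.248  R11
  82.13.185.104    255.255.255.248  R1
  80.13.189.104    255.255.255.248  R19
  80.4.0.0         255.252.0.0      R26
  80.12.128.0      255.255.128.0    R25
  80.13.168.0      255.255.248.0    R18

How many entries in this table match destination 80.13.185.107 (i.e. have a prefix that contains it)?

3

Prefixes containing 80.13.185.107:
  80.0.0.0/6 (80.0.0.0 - 83.255.255.255)
  80.0.0.0/8 (80.0.0.0 - 80.255.255.255)
  80.0.0.0/12 (80.0.0.0 - 80.15.255.255)
Total matching entries: 3.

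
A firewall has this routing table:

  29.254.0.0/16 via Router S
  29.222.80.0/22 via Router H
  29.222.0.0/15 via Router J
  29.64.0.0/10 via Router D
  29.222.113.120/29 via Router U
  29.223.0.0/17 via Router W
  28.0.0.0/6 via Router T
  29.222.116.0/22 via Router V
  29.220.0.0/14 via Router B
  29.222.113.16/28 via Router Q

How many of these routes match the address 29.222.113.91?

3

Prefixes containing 29.222.113.91:
  28.0.0.0/6 (28.0.0.0 - 31.255.255.255)
  29.220.0.0/14 (29.220.0.0 - 29.223.255.255)
  29.222.0.0/15 (29.222.0.0 - 29.223.255.255)
Total matching entries: 3.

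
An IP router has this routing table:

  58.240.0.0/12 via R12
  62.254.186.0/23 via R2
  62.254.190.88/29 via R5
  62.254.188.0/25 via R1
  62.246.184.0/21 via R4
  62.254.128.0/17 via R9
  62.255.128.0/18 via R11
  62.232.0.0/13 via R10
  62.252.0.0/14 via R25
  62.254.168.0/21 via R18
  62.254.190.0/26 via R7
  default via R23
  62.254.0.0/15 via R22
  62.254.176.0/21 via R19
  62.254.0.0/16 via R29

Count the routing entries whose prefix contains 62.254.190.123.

5

Prefixes containing 62.254.190.123:
  0.0.0.0/0 (default, matches everything)
  62.252.0.0/14 (62.252.0.0 - 62.255.255.255)
  62.254.0.0/15 (62.254.0.0 - 62.255.255.255)
  62.254.0.0/16 (62.254.0.0 - 62.254.255.255)
  62.254.128.0/17 (62.254.128.0 - 62.254.255.255)
Total matching entries: 5.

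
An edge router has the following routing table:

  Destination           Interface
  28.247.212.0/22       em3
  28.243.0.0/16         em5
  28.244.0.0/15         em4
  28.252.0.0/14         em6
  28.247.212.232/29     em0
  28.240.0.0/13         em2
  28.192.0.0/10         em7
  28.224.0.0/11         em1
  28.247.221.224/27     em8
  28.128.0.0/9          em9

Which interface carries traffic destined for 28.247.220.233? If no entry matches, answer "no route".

em2

Routes whose prefix contains 28.247.220.233:
  28.128.0.0/9 (28.128.0.0 - 28.255.255.255) -> em9
  28.192.0.0/10 (28.192.0.0 - 28.255.255.255) -> em7
  28.224.0.0/11 (28.224.0.0 - 28.255.255.255) -> em1
  28.240.0.0/13 (28.240.0.0 - 28.247.255.255) -> em2
More-specific entries that do NOT match:
  28.247.212.232/29 (28.247.212.232 - 28.247.212.239) does not contain 28.247.220.233
  28.247.221.224/27 (28.247.221.224 - 28.247.221.255) does not contain 28.247.220.233
  28.247.212.0/22 (28.247.212.0 - 28.247.215.255) does not contain 28.247.220.233
  28.243.0.0/16 (28.243.0.0 - 28.243.255.255) does not contain 28.247.220.233
  28.244.0.0/15 (28.244.0.0 - 28.245.255.255) does not contain 28.247.220.233
  28.252.0.0/14 (28.252.0.0 - 28.255.255.255) does not contain 28.247.220.233
Longest matching prefix is /13 -> interface em2.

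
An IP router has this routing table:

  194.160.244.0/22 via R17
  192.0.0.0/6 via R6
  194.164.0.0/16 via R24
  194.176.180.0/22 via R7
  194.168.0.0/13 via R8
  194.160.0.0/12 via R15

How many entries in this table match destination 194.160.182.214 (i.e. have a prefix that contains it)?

2

Prefixes containing 194.160.182.214:
  192.0.0.0/6 (192.0.0.0 - 195.255.255.255)
  194.160.0.0/12 (194.160.0.0 - 194.175.255.255)
Total matching entries: 2.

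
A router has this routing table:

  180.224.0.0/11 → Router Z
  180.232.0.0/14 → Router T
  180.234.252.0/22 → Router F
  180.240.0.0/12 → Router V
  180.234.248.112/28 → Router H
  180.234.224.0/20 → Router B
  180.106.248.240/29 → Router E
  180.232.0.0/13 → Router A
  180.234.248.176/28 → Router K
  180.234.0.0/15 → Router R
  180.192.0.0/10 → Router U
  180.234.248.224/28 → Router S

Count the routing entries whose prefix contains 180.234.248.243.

Prefixes containing 180.234.248.243:
  180.192.0.0/10 (180.192.0.0 - 180.255.255.255)
  180.224.0.0/11 (180.224.0.0 - 180.255.255.255)
  180.232.0.0/13 (180.232.0.0 - 180.239.255.255)
  180.232.0.0/14 (180.232.0.0 - 180.235.255.255)
  180.234.0.0/15 (180.234.0.0 - 180.235.255.255)
Total matching entries: 5.

5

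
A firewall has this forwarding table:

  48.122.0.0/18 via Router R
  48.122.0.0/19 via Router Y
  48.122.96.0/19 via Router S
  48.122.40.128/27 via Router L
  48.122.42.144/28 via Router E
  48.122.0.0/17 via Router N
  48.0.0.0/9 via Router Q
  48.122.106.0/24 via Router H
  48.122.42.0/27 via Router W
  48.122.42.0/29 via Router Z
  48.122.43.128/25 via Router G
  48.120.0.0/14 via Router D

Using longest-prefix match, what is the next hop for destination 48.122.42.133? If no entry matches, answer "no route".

Routes whose prefix contains 48.122.42.133:
  48.0.0.0/9 (48.0.0.0 - 48.127.255.255) -> Router Q
  48.120.0.0/14 (48.120.0.0 - 48.123.255.255) -> Router D
  48.122.0.0/17 (48.122.0.0 - 48.122.127.255) -> Router N
  48.122.0.0/18 (48.122.0.0 - 48.122.63.255) -> Router R
More-specific entries that do NOT match:
  48.122.42.0/29 (48.122.42.0 - 48.122.42.7) does not contain 48.122.42.133
  48.122.42.144/28 (48.122.42.144 - 48.122.42.159) does not contain 48.122.42.133
  48.122.40.128/27 (48.122.40.128 - 48.122.40.159) does not contain 48.122.42.133
  48.122.42.0/27 (48.122.42.0 - 48.122.42.31) does not contain 48.122.42.133
  48.122.43.128/25 (48.122.43.128 - 48.122.43.255) does not contain 48.122.42.133
  48.122.106.0/24 (48.122.106.0 - 48.122.106.255) does not contain 48.122.42.133
  48.122.0.0/19 (48.122.0.0 - 48.122.31.255) does not contain 48.122.42.133
  48.122.96.0/19 (48.122.96.0 - 48.122.127.255) does not contain 48.122.42.133
Longest matching prefix is /18 -> next hop Router R.

Router R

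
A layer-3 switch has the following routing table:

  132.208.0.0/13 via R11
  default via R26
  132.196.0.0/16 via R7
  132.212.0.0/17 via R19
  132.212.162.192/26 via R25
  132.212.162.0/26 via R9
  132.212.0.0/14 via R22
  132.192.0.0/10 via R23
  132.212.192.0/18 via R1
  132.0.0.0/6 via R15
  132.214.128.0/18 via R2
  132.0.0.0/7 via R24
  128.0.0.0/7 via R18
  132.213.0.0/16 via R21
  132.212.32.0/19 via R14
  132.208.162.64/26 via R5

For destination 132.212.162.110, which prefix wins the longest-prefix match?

132.212.0.0/14

Entries matching 132.212.162.110:
  0.0.0.0/0 (default, matches everything)
  132.0.0.0/6 (132.0.0.0 - 135.255.255.255)
  132.0.0.0/7 (132.0.0.0 - 133.255.255.255)
  132.192.0.0/10 (132.192.0.0 - 132.255.255.255)
  132.208.0.0/13 (132.208.0.0 - 132.215.255.255)
  132.212.0.0/14 (132.212.0.0 - 132.215.255.255)
Most specific is 132.212.0.0/14.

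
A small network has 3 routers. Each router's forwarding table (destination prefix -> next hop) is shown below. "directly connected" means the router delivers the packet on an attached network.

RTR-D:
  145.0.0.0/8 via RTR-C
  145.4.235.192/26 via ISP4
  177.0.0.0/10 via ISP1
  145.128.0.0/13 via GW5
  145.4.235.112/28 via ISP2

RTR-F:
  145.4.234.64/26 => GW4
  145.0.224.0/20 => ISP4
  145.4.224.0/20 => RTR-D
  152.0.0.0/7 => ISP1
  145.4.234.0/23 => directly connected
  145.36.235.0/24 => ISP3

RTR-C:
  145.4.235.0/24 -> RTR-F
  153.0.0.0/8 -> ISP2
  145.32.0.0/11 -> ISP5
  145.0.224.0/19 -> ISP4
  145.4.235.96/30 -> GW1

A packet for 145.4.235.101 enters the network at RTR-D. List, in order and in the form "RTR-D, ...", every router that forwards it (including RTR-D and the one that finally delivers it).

At RTR-D: longest match for 145.4.235.101 is 145.0.0.0/8 -> RTR-C
At RTR-C: longest match for 145.4.235.101 is 145.4.235.0/24 -> RTR-F
At RTR-F: longest match for 145.4.235.101 is 145.4.234.0/23 -> directly connected

RTR-D, RTR-C, RTR-F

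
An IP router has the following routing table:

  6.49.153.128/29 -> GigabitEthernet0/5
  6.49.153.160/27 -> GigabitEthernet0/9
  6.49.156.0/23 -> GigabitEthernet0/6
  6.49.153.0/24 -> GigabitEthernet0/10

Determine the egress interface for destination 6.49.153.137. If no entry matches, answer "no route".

Routes whose prefix contains 6.49.153.137:
  6.49.153.0/24 (6.49.153.0 - 6.49.153.255) -> GigabitEthernet0/10
More-specific entries that do NOT match:
  6.49.153.128/29 (6.49.153.128 - 6.49.153.135) does not contain 6.49.153.137
  6.49.153.160/27 (6.49.153.160 - 6.49.153.191) does not contain 6.49.153.137
Longest matching prefix is /24 -> interface GigabitEthernet0/10.

GigabitEthernet0/10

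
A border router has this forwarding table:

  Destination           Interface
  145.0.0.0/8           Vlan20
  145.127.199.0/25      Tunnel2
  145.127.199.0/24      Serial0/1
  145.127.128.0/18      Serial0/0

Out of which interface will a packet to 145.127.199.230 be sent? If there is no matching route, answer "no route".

Routes whose prefix contains 145.127.199.230:
  145.0.0.0/8 (145.0.0.0 - 145.255.255.255) -> Vlan20
  145.127.199.0/24 (145.127.199.0 - 145.127.199.255) -> Serial0/1
More-specific entries that do NOT match:
  145.127.199.0/25 (145.127.199.0 - 145.127.199.127) does not contain 145.127.199.230
Longest matching prefix is /24 -> interface Serial0/1.

Serial0/1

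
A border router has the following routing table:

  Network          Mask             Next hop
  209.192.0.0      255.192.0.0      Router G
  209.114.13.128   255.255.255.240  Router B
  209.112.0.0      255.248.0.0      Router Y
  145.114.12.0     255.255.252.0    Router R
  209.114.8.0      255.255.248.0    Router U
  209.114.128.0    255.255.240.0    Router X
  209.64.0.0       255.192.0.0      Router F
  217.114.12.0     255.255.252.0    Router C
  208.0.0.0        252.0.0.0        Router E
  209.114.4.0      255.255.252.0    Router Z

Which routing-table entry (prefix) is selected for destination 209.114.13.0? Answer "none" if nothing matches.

Entries matching 209.114.13.0:
  208.0.0.0/6 (208.0.0.0 - 211.255.255.255)
  209.64.0.0/10 (209.64.0.0 - 209.127.255.255)
  209.112.0.0/13 (209.112.0.0 - 209.119.255.255)
  209.114.8.0/21 (209.114.8.0 - 209.114.15.255)
Most specific is 209.114.8.0/21.

209.114.8.0/21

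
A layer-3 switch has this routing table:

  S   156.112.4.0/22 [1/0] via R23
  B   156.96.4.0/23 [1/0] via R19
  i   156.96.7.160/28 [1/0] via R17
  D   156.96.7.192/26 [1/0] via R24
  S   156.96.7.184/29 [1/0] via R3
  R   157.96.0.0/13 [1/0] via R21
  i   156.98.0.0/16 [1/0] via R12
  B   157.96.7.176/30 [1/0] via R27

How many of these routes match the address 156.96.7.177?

0

No listed prefix contains 156.96.7.177.
Total matching entries: 0.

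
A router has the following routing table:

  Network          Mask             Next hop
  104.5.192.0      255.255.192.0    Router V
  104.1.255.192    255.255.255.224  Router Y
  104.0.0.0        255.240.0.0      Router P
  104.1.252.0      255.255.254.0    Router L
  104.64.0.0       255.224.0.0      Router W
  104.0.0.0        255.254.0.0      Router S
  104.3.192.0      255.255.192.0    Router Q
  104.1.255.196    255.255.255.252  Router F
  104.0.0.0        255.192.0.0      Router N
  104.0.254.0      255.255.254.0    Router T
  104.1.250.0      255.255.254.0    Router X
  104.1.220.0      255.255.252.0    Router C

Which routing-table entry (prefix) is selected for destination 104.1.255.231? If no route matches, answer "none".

Entries matching 104.1.255.231:
  104.0.0.0/10 (104.0.0.0 - 104.63.255.255)
  104.0.0.0/12 (104.0.0.0 - 104.15.255.255)
  104.0.0.0/15 (104.0.0.0 - 104.1.255.255)
Most specific is 104.0.0.0/15.

104.0.0.0/15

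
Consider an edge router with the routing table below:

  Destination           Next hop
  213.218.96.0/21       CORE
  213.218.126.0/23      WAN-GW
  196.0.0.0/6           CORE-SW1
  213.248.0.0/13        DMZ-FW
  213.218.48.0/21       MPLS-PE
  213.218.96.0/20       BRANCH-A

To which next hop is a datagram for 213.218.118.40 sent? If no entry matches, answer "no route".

no route

No entry's prefix contains 213.218.118.40; there is no default route.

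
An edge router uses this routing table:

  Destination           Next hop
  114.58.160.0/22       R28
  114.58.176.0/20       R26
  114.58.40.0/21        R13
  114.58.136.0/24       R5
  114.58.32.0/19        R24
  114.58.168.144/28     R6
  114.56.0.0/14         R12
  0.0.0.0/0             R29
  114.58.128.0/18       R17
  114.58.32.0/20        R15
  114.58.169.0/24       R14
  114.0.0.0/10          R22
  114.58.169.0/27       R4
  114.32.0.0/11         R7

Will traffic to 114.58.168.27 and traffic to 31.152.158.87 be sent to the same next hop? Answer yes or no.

114.58.168.27: longest match 114.58.128.0/18 -> R17
31.152.158.87: longest match 0.0.0.0/0 -> R29

no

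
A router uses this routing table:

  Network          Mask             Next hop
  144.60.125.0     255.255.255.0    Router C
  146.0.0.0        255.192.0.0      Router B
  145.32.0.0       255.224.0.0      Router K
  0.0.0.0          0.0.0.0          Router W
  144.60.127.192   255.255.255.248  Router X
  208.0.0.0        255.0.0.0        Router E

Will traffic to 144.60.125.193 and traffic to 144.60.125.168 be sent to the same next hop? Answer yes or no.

yes

144.60.125.193: longest match 144.60.125.0/24 -> Router C
144.60.125.168: longest match 144.60.125.0/24 -> Router C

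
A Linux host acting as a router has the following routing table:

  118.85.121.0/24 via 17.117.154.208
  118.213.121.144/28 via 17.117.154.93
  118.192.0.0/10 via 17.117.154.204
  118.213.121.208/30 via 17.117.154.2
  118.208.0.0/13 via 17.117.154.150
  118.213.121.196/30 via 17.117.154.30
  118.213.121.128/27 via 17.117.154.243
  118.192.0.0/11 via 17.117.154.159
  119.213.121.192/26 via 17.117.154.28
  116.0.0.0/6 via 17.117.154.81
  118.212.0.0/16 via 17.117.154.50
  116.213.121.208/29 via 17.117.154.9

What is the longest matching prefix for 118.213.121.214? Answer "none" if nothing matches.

118.208.0.0/13

Entries matching 118.213.121.214:
  116.0.0.0/6 (116.0.0.0 - 119.255.255.255)
  118.192.0.0/10 (118.192.0.0 - 118.255.255.255)
  118.192.0.0/11 (118.192.0.0 - 118.223.255.255)
  118.208.0.0/13 (118.208.0.0 - 118.215.255.255)
Most specific is 118.208.0.0/13.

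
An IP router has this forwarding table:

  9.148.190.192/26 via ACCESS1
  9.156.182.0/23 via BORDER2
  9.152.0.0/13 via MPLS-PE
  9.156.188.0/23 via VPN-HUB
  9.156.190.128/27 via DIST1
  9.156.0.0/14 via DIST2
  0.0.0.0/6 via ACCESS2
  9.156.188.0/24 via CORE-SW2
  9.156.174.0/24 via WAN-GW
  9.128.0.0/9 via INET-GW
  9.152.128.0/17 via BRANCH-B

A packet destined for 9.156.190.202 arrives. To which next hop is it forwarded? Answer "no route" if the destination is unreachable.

Routes whose prefix contains 9.156.190.202:
  9.128.0.0/9 (9.128.0.0 - 9.255.255.255) -> INET-GW
  9.152.0.0/13 (9.152.0.0 - 9.159.255.255) -> MPLS-PE
  9.156.0.0/14 (9.156.0.0 - 9.159.255.255) -> DIST2
More-specific entries that do NOT match:
  9.156.190.128/27 (9.156.190.128 - 9.156.190.159) does not contain 9.156.190.202
  9.148.190.192/26 (9.148.190.192 - 9.148.190.255) does not contain 9.156.190.202
  9.156.188.0/24 (9.156.188.0 - 9.156.188.255) does not contain 9.156.190.202
  9.156.174.0/24 (9.156.174.0 - 9.156.174.255) does not contain 9.156.190.202
  9.156.182.0/23 (9.156.182.0 - 9.156.183.255) does not contain 9.156.190.202
  9.156.188.0/23 (9.156.188.0 - 9.156.189.255) does not contain 9.156.190.202
  9.152.128.0/17 (9.152.128.0 - 9.152.255.255) does not contain 9.156.190.202
Longest matching prefix is /14 -> next hop DIST2.

DIST2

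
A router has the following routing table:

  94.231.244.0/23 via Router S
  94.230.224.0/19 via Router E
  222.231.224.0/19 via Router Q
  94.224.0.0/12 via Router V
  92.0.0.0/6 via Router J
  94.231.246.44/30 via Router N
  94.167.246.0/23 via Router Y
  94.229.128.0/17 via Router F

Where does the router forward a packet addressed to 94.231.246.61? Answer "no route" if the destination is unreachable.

Routes whose prefix contains 94.231.246.61:
  92.0.0.0/6 (92.0.0.0 - 95.255.255.255) -> Router J
  94.224.0.0/12 (94.224.0.0 - 94.239.255.255) -> Router V
More-specific entries that do NOT match:
  94.231.246.44/30 (94.231.246.44 - 94.231.246.47) does not contain 94.231.246.61
  94.231.244.0/23 (94.231.244.0 - 94.231.245.255) does not contain 94.231.246.61
  94.167.246.0/23 (94.167.246.0 - 94.167.247.255) does not contain 94.231.246.61
  94.230.224.0/19 (94.230.224.0 - 94.230.255.255) does not contain 94.231.246.61
  222.231.224.0/19 (222.231.224.0 - 222.231.255.255) does not contain 94.231.246.61
  94.229.128.0/17 (94.229.128.0 - 94.229.255.255) does not contain 94.231.246.61
Longest matching prefix is /12 -> next hop Router V.

Router V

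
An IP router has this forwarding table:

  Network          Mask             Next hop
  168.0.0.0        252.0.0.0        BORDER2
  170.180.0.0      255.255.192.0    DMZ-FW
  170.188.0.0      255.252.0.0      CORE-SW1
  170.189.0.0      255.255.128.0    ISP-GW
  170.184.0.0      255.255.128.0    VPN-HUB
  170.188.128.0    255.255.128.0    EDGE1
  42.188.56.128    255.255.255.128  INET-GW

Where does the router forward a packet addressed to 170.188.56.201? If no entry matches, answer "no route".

CORE-SW1

Routes whose prefix contains 170.188.56.201:
  168.0.0.0/6 (168.0.0.0 - 171.255.255.255) -> BORDER2
  170.188.0.0/14 (170.188.0.0 - 170.191.255.255) -> CORE-SW1
More-specific entries that do NOT match:
  42.188.56.128/25 (42.188.56.128 - 42.188.56.255) does not contain 170.188.56.201
  170.180.0.0/18 (170.180.0.0 - 170.180.63.255) does not contain 170.188.56.201
  170.189.0.0/17 (170.189.0.0 - 170.189.127.255) does not contain 170.188.56.201
  170.184.0.0/17 (170.184.0.0 - 170.184.127.255) does not contain 170.188.56.201
  170.188.128.0/17 (170.188.128.0 - 170.188.255.255) does not contain 170.188.56.201
Longest matching prefix is /14 -> next hop CORE-SW1.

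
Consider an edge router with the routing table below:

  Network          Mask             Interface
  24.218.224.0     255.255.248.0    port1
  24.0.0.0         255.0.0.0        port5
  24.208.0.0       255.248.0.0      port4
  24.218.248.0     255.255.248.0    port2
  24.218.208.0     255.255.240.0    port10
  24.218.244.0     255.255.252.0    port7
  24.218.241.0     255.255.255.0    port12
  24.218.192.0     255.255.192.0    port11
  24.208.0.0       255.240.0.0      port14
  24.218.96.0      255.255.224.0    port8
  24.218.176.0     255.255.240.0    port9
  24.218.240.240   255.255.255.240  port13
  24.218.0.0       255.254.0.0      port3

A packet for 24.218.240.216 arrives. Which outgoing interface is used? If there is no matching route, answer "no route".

Routes whose prefix contains 24.218.240.216:
  24.0.0.0/8 (24.0.0.0 - 24.255.255.255) -> port5
  24.208.0.0/12 (24.208.0.0 - 24.223.255.255) -> port14
  24.218.0.0/15 (24.218.0.0 - 24.219.255.255) -> port3
  24.218.192.0/18 (24.218.192.0 - 24.218.255.255) -> port11
More-specific entries that do NOT match:
  24.218.240.240/28 (24.218.240.240 - 24.218.240.255) does not contain 24.218.240.216
  24.218.241.0/24 (24.218.241.0 - 24.218.241.255) does not contain 24.218.240.216
  24.218.244.0/22 (24.218.244.0 - 24.218.247.255) does not contain 24.218.240.216
  24.218.224.0/21 (24.218.224.0 - 24.218.231.255) does not contain 24.218.240.216
  24.218.248.0/21 (24.218.248.0 - 24.218.255.255) does not contain 24.218.240.216
  24.218.208.0/20 (24.218.208.0 - 24.218.223.255) does not contain 24.218.240.216
  24.218.176.0/20 (24.218.176.0 - 24.218.191.255) does not contain 24.218.240.216
  24.218.96.0/19 (24.218.96.0 - 24.218.127.255) does not contain 24.218.240.216
Longest matching prefix is /18 -> interface port11.

port11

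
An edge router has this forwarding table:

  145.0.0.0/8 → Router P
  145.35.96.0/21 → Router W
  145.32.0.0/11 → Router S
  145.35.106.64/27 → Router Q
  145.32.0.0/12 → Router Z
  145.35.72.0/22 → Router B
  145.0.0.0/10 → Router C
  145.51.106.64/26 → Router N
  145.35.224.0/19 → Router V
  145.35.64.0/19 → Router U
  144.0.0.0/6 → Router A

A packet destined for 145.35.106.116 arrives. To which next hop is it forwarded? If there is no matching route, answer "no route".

Router Z

Routes whose prefix contains 145.35.106.116:
  144.0.0.0/6 (144.0.0.0 - 147.255.255.255) -> Router A
  145.0.0.0/8 (145.0.0.0 - 145.255.255.255) -> Router P
  145.0.0.0/10 (145.0.0.0 - 145.63.255.255) -> Router C
  145.32.0.0/11 (145.32.0.0 - 145.63.255.255) -> Router S
  145.32.0.0/12 (145.32.0.0 - 145.47.255.255) -> Router Z
More-specific entries that do NOT match:
  145.35.106.64/27 (145.35.106.64 - 145.35.106.95) does not contain 145.35.106.116
  145.51.106.64/26 (145.51.106.64 - 145.51.106.127) does not contain 145.35.106.116
  145.35.72.0/22 (145.35.72.0 - 145.35.75.255) does not contain 145.35.106.116
  145.35.96.0/21 (145.35.96.0 - 145.35.103.255) does not contain 145.35.106.116
  145.35.224.0/19 (145.35.224.0 - 145.35.255.255) does not contain 145.35.106.116
  145.35.64.0/19 (145.35.64.0 - 145.35.95.255) does not contain 145.35.106.116
Longest matching prefix is /12 -> next hop Router Z.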